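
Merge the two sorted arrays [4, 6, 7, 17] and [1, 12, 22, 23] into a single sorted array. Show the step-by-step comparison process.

Merging process:

Compare 4 vs 1: take 1 from right. Merged: [1]
Compare 4 vs 12: take 4 from left. Merged: [1, 4]
Compare 6 vs 12: take 6 from left. Merged: [1, 4, 6]
Compare 7 vs 12: take 7 from left. Merged: [1, 4, 6, 7]
Compare 17 vs 12: take 12 from right. Merged: [1, 4, 6, 7, 12]
Compare 17 vs 22: take 17 from left. Merged: [1, 4, 6, 7, 12, 17]
Append remaining from right: [22, 23]. Merged: [1, 4, 6, 7, 12, 17, 22, 23]

Final merged array: [1, 4, 6, 7, 12, 17, 22, 23]
Total comparisons: 6

The merged array is [1, 4, 6, 7, 12, 17, 22, 23], requiring 6 comparisons. The merge step runs in O(n) time where n is the total number of elements.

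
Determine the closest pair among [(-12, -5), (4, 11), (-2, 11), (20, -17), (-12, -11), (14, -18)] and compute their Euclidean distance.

Computing all pairwise distances among 6 points:

d((-12, -5), (4, 11)) = 22.6274
d((-12, -5), (-2, 11)) = 18.868
d((-12, -5), (20, -17)) = 34.176
d((-12, -5), (-12, -11)) = 6.0 <-- minimum
d((-12, -5), (14, -18)) = 29.0689
d((4, 11), (-2, 11)) = 6.0 <-- minimum
d((4, 11), (20, -17)) = 32.249
d((4, 11), (-12, -11)) = 27.2029
d((4, 11), (14, -18)) = 30.6757
d((-2, 11), (20, -17)) = 35.609
d((-2, 11), (-12, -11)) = 24.1661
d((-2, 11), (14, -18)) = 33.121
d((20, -17), (-12, -11)) = 32.5576
d((20, -17), (14, -18)) = 6.0828
d((-12, -11), (14, -18)) = 26.9258

Minimum distance: 6.0 (tie among 2 pairs: (-12, -5) and (-12, -11); (4, 11) and (-2, 11))

The minimum Euclidean distance is 6.0. There is a tie: 2 pairs achieve this minimum — (-12, -5) and (-12, -11); (4, 11) and (-2, 11). Any of these is a valid closest pair. For 6 points, brute-force pairwise comparison is shown above. For large n, the divide-and-conquer algorithm (sort by x, recurse on halves, check the dividing strip) achieves O(n log n).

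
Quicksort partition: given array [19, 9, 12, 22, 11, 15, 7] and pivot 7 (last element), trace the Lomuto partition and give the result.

Lomuto partition with pivot = 7:

Initial array: [19, 9, 12, 22, 11, 15, 7]

arr[0]=19 > 7: no swap
arr[1]=9 > 7: no swap
arr[2]=12 > 7: no swap
arr[3]=22 > 7: no swap
arr[4]=11 > 7: no swap
arr[5]=15 > 7: no swap

Place pivot at position 0: [7, 9, 12, 22, 11, 15, 19]
Pivot position: 0

After partitioning with pivot 7, the array becomes [7, 9, 12, 22, 11, 15, 19]. The pivot is placed at index 0. All elements to the left of the pivot are <= 7, and all elements to the right are > 7.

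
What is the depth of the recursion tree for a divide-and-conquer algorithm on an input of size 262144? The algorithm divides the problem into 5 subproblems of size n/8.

For divide and conquer with division factor 8:

Problem sizes at each level:
Level 0: 262144
Level 1: 32768
Level 2: 4096
Level 3: 512
Level 4: 64
Level 5: 8
Level 6: 1

The root is level 0 and the size-1 base case is level 6 (the tree spans levels 0 through 6, i.e. 7 levels counting the root), so the depth is the number of divisions: log_8(262144) = 6

The recursion tree depth is log_8(262144) = 6. At each level, the problem size is divided by 8, so it takes 6 divisions to reduce to a base case of size 1. The algorithm makes 5 recursive calls at each level.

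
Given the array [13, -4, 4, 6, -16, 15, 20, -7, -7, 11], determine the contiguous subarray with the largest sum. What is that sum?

Using Kadane's algorithm on [13, -4, 4, 6, -16, 15, 20, -7, -7, 11]:

Scanning through the array:
Position 1 (value -4): max_ending_here = 9, max_so_far = 13
Position 2 (value 4): max_ending_here = 13, max_so_far = 13
Position 3 (value 6): max_ending_here = 19, max_so_far = 19
Position 4 (value -16): max_ending_here = 3, max_so_far = 19
Position 5 (value 15): max_ending_here = 18, max_so_far = 19
Position 6 (value 20): max_ending_here = 38, max_so_far = 38
Position 7 (value -7): max_ending_here = 31, max_so_far = 38
Position 8 (value -7): max_ending_here = 24, max_so_far = 38
Position 9 (value 11): max_ending_here = 35, max_so_far = 38

Maximum subarray: [13, -4, 4, 6, -16, 15, 20]
Maximum sum: 38

The maximum subarray is [13, -4, 4, 6, -16, 15, 20] with sum 38. This subarray runs from index 0 to index 6.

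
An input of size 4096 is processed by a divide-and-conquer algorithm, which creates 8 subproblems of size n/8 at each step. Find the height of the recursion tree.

For divide and conquer with division factor 8:

Problem sizes at each level:
Level 0: 4096
Level 1: 512
Level 2: 64
Level 3: 8
Level 4: 1

The root is level 0 and the size-1 base case is level 4 (the tree spans levels 0 through 4, i.e. 5 levels counting the root), so the depth is the number of divisions: log_8(4096) = 4

The recursion tree depth is log_8(4096) = 4. At each level, the problem size is divided by 8, so it takes 4 divisions to reduce to a base case of size 1. The algorithm makes 8 recursive calls at each level.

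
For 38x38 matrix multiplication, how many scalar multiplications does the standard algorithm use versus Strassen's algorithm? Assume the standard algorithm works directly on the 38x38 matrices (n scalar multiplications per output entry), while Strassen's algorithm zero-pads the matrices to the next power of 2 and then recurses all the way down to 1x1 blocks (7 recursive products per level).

Matrix multiplication for 38x38 matrices:

Strassen's algorithm requires power-of-2 dimensions. Pad 38x38 to 64x64 (next power of 2).

Standard algorithm: 38^3 = 54872 multiplications
Strassen's algorithm: 7^(log2(64)) = 7^6 = 117649 multiplications
Difference: 54872 - 117649 = -62777 (Strassen uses MORE here due to padding overhead — for small or just-over-power-of-2 n, padding can outweigh the per-level savings)

Standard: 54872 multiplications (38^3). Strassen: 117649 multiplications (7^6, after padding to 64x64). Strassen reduces 8 recursive multiplications to 7 at each level.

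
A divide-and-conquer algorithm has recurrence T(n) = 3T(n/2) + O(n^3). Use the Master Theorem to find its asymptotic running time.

Master Theorem for T(n) = 3T(n/2) + O(n^3):

a = 3, b = 2, c = 3
log_b(a) = log_2(3) = 1.5850

Case 3: c = 3 > log_2(3) = 1.5850
T(n) = O(n^3) = O(n^3)

For T(n) = 3T(n/2) + O(n^3): log_2(3) = 1.5850. This is Case 3 of the Master Theorem (c > log_b(a), work dominated by root), giving O(n^3).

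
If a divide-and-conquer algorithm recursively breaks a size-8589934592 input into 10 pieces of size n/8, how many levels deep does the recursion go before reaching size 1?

For divide and conquer with division factor 8:

Problem sizes at each level:
Level 0: 8589934592
Level 1: 1073741824
Level 2: 134217728
Level 3: 16777216
Level 4: 2097152
Level 5: 262144
Level 6: 32768
Level 7: 4096
Level 8: 512
Level 9: 64
Level 10: 8
Level 11: 1

The root is level 0 and the size-1 base case is level 11 (the tree spans levels 0 through 11, i.e. 12 levels counting the root), so the depth is the number of divisions: log_8(8589934592) = 11

The recursion tree depth is log_8(8589934592) = 11. At each level, the problem size is divided by 8, so it takes 11 divisions to reduce to a base case of size 1. The algorithm makes 10 recursive calls at each level.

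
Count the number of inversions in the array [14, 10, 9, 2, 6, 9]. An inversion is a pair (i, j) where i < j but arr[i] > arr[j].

Finding inversions in [14, 10, 9, 2, 6, 9]:

(0, 1): arr[0]=14 > arr[1]=10
(0, 2): arr[0]=14 > arr[2]=9
(0, 3): arr[0]=14 > arr[3]=2
(0, 4): arr[0]=14 > arr[4]=6
(0, 5): arr[0]=14 > arr[5]=9
(1, 2): arr[1]=10 > arr[2]=9
(1, 3): arr[1]=10 > arr[3]=2
(1, 4): arr[1]=10 > arr[4]=6
(1, 5): arr[1]=10 > arr[5]=9
(2, 3): arr[2]=9 > arr[3]=2
(2, 4): arr[2]=9 > arr[4]=6

Total inversions: 11

The array has 11 inversion(s): (0,1), (0,2), (0,3), (0,4), (0,5), (1,2), (1,3), (1,4), (1,5), (2,3), (2,4). Each pair (i,j) satisfies i < j and arr[i] > arr[j].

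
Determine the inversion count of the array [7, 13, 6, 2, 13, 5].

Finding inversions in [7, 13, 6, 2, 13, 5]:

(0, 2): arr[0]=7 > arr[2]=6
(0, 3): arr[0]=7 > arr[3]=2
(0, 5): arr[0]=7 > arr[5]=5
(1, 2): arr[1]=13 > arr[2]=6
(1, 3): arr[1]=13 > arr[3]=2
(1, 5): arr[1]=13 > arr[5]=5
(2, 3): arr[2]=6 > arr[3]=2
(2, 5): arr[2]=6 > arr[5]=5
(4, 5): arr[4]=13 > arr[5]=5

Total inversions: 9

The array has 9 inversion(s): (0,2), (0,3), (0,5), (1,2), (1,3), (1,5), (2,3), (2,5), (4,5). Each pair (i,j) satisfies i < j and arr[i] > arr[j].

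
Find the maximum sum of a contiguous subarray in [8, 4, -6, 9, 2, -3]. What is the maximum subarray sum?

Using Kadane's algorithm on [8, 4, -6, 9, 2, -3]:

Scanning through the array:
Position 1 (value 4): max_ending_here = 12, max_so_far = 12
Position 2 (value -6): max_ending_here = 6, max_so_far = 12
Position 3 (value 9): max_ending_here = 15, max_so_far = 15
Position 4 (value 2): max_ending_here = 17, max_so_far = 17
Position 5 (value -3): max_ending_here = 14, max_so_far = 17

Maximum subarray: [8, 4, -6, 9, 2]
Maximum sum: 17

The maximum subarray is [8, 4, -6, 9, 2] with sum 17. This subarray runs from index 0 to index 4.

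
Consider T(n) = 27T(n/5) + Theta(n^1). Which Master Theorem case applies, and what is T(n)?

Master Theorem for T(n) = 27T(n/5) + O(n^1):

a = 27, b = 5, c = 1
log_b(a) = log_5(27) = 2.0478

Case 1: c = 1 < log_5(27) = 2.0478
T(n) = O(n^(log_5 27))

For T(n) = 27T(n/5) + O(n^1): log_5(27) = 2.0478. This is Case 1 of the Master Theorem (c < log_b(a), work dominated by leaves), giving O(n^(log_5 27)).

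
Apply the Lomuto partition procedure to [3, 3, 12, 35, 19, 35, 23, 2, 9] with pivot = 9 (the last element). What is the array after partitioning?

Lomuto partition with pivot = 9:

Initial array: [3, 3, 12, 35, 19, 35, 23, 2, 9]

arr[0]=3 <= 9: swap with position 0, array becomes [3, 3, 12, 35, 19, 35, 23, 2, 9]
arr[1]=3 <= 9: swap with position 1, array becomes [3, 3, 12, 35, 19, 35, 23, 2, 9]
arr[2]=12 > 9: no swap
arr[3]=35 > 9: no swap
arr[4]=19 > 9: no swap
arr[5]=35 > 9: no swap
arr[6]=23 > 9: no swap
arr[7]=2 <= 9: swap with position 2, array becomes [3, 3, 2, 35, 19, 35, 23, 12, 9]

Place pivot at position 3: [3, 3, 2, 9, 19, 35, 23, 12, 35]
Pivot position: 3

After partitioning with pivot 9, the array becomes [3, 3, 2, 9, 19, 35, 23, 12, 35]. The pivot is placed at index 3. All elements to the left of the pivot are <= 9, and all elements to the right are > 9.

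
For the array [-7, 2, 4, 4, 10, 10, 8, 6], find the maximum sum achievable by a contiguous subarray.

Using Kadane's algorithm on [-7, 2, 4, 4, 10, 10, 8, 6]:

Scanning through the array:
Position 1 (value 2): max_ending_here = 2, max_so_far = 2
Position 2 (value 4): max_ending_here = 6, max_so_far = 6
Position 3 (value 4): max_ending_here = 10, max_so_far = 10
Position 4 (value 10): max_ending_here = 20, max_so_far = 20
Position 5 (value 10): max_ending_here = 30, max_so_far = 30
Position 6 (value 8): max_ending_here = 38, max_so_far = 38
Position 7 (value 6): max_ending_here = 44, max_so_far = 44

Maximum subarray: [2, 4, 4, 10, 10, 8, 6]
Maximum sum: 44

The maximum subarray is [2, 4, 4, 10, 10, 8, 6] with sum 44. This subarray runs from index 1 to index 7.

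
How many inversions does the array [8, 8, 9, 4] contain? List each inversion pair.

Finding inversions in [8, 8, 9, 4]:

(0, 3): arr[0]=8 > arr[3]=4
(1, 3): arr[1]=8 > arr[3]=4
(2, 3): arr[2]=9 > arr[3]=4

Total inversions: 3

The array has 3 inversion(s): (0,3), (1,3), (2,3). Each pair (i,j) satisfies i < j and arr[i] > arr[j].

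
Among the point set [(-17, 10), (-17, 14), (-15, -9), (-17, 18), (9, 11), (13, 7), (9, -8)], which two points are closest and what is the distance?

Computing all pairwise distances among 7 points:

d((-17, 10), (-17, 14)) = 4.0 <-- minimum
d((-17, 10), (-15, -9)) = 19.105
d((-17, 10), (-17, 18)) = 8.0
d((-17, 10), (9, 11)) = 26.0192
d((-17, 10), (13, 7)) = 30.1496
d((-17, 10), (9, -8)) = 31.6228
d((-17, 14), (-15, -9)) = 23.0868
d((-17, 14), (-17, 18)) = 4.0 <-- minimum
d((-17, 14), (9, 11)) = 26.1725
d((-17, 14), (13, 7)) = 30.8058
d((-17, 14), (9, -8)) = 34.0588
d((-15, -9), (-17, 18)) = 27.074
d((-15, -9), (9, 11)) = 31.241
d((-15, -9), (13, 7)) = 32.249
d((-15, -9), (9, -8)) = 24.0208
d((-17, 18), (9, 11)) = 26.9258
d((-17, 18), (13, 7)) = 31.9531
d((-17, 18), (9, -8)) = 36.7696
d((9, 11), (13, 7)) = 5.6569
d((9, 11), (9, -8)) = 19.0
d((13, 7), (9, -8)) = 15.5242

Minimum distance: 4.0 (tie among 2 pairs: (-17, 10) and (-17, 14); (-17, 14) and (-17, 18))

The minimum Euclidean distance is 4.0. There is a tie: 2 pairs achieve this minimum — (-17, 10) and (-17, 14); (-17, 14) and (-17, 18). Any of these is a valid closest pair. For 7 points, brute-force pairwise comparison is shown above. For large n, the divide-and-conquer algorithm (sort by x, recurse on halves, check the dividing strip) achieves O(n log n).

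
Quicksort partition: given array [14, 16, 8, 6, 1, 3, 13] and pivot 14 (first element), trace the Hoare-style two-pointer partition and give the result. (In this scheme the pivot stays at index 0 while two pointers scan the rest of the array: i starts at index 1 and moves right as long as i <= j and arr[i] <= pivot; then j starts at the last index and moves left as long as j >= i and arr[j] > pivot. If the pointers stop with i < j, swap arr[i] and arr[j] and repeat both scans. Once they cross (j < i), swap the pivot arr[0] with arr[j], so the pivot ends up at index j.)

Hoare-style two-pointer partition with pivot = 14:

Initial array: [14, 16, 8, 6, 1, 3, 13]

Pointers start at i = 1, j = 6.
i stops at index 1 (arr[1]=16 > 14), j stops at index 6 (arr[6]=13 <= 14): swap arr[1] and arr[6], array becomes [14, 13, 8, 6, 1, 3, 16]
i ends at 6, j ends at 5: the pointers have crossed (j < i), so scanning stops.

Swap pivot arr[0] with arr[5] to place pivot at position 5: [3, 13, 8, 6, 1, 14, 16]
Pivot position: 5

After partitioning with pivot 14, the array becomes [3, 13, 8, 6, 1, 14, 16]. The pivot is placed at index 5. All elements to the left of the pivot are <= 14, and all elements to the right are > 14.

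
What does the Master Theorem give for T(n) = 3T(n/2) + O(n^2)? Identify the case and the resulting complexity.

Master Theorem for T(n) = 3T(n/2) + O(n^2):

a = 3, b = 2, c = 2
log_b(a) = log_2(3) = 1.5850

Case 3: c = 2 > log_2(3) = 1.5850
T(n) = O(n^2) = O(n^2)

For T(n) = 3T(n/2) + O(n^2): log_2(3) = 1.5850. This is Case 3 of the Master Theorem (c > log_b(a), work dominated by root), giving O(n^2).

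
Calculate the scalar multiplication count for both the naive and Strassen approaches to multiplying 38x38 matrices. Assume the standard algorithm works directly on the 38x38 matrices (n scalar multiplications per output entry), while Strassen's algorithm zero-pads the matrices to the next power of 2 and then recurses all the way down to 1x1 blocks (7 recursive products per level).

Matrix multiplication for 38x38 matrices:

Strassen's algorithm requires power-of-2 dimensions. Pad 38x38 to 64x64 (next power of 2).

Standard algorithm: 38^3 = 54872 multiplications
Strassen's algorithm: 7^(log2(64)) = 7^6 = 117649 multiplications
Difference: 54872 - 117649 = -62777 (Strassen uses MORE here due to padding overhead — for small or just-over-power-of-2 n, padding can outweigh the per-level savings)

Standard: 54872 multiplications (38^3). Strassen: 117649 multiplications (7^6, after padding to 64x64). Strassen reduces 8 recursive multiplications to 7 at each level.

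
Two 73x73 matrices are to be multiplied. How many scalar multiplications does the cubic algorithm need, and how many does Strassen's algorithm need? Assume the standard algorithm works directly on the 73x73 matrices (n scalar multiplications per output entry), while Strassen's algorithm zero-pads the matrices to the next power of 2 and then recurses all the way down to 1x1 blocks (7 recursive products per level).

Matrix multiplication for 73x73 matrices:

Strassen's algorithm requires power-of-2 dimensions. Pad 73x73 to 128x128 (next power of 2).

Standard algorithm: 73^3 = 389017 multiplications
Strassen's algorithm: 7^(log2(128)) = 7^7 = 823543 multiplications
Difference: 389017 - 823543 = -434526 (Strassen uses MORE here due to padding overhead — for small or just-over-power-of-2 n, padding can outweigh the per-level savings)

Standard: 389017 multiplications (73^3). Strassen: 823543 multiplications (7^7, after padding to 128x128). Strassen reduces 8 recursive multiplications to 7 at each level.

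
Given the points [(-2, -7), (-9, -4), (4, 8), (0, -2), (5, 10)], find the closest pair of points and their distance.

Computing all pairwise distances among 5 points:

d((-2, -7), (-9, -4)) = 7.6158
d((-2, -7), (4, 8)) = 16.1555
d((-2, -7), (0, -2)) = 5.3852
d((-2, -7), (5, 10)) = 18.3848
d((-9, -4), (4, 8)) = 17.6918
d((-9, -4), (0, -2)) = 9.2195
d((-9, -4), (5, 10)) = 19.799
d((4, 8), (0, -2)) = 10.7703
d((4, 8), (5, 10)) = 2.2361 <-- minimum
d((0, -2), (5, 10)) = 13.0

Closest pair: (4, 8) and (5, 10) with distance 2.2361

The closest pair is (4, 8) and (5, 10) with Euclidean distance 2.2361. For 5 points, brute-force pairwise comparison is shown above. For large n, the divide-and-conquer algorithm (sort by x, recurse on halves, check the dividing strip) achieves O(n log n).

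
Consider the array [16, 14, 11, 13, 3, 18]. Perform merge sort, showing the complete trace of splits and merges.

Merge sort trace:

Split: [16, 14, 11, 13, 3, 18] -> [16, 14, 11] and [13, 3, 18]
  Split: [16, 14, 11] -> [16] and [14, 11]
    Split: [14, 11] -> [14] and [11]
    Merge: [14] + [11] -> [11, 14]
  Merge: [16] + [11, 14] -> [11, 14, 16]
  Split: [13, 3, 18] -> [13] and [3, 18]
    Split: [3, 18] -> [3] and [18]
    Merge: [3] + [18] -> [3, 18]
  Merge: [13] + [3, 18] -> [3, 13, 18]
Merge: [11, 14, 16] + [3, 13, 18] -> [3, 11, 13, 14, 16, 18]

Final sorted array: [3, 11, 13, 14, 16, 18]

The merge sort proceeds by recursively splitting the array and merging sorted halves.
After all merges, the sorted array is [3, 11, 13, 14, 16, 18].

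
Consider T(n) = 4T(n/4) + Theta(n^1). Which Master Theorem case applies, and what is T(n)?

Master Theorem for T(n) = 4T(n/4) + O(n^1):

a = 4, b = 4, c = 1
log_b(a) = log_4(4) = 1.0000

Case 2: c = 1 = log_4(4) = 1.0000
T(n) = O(n^1 log n) = O(n log n)

For T(n) = 4T(n/4) + O(n^1): log_4(4) = 1.0000. This is Case 2 of the Master Theorem (c = log_b(a), equal work at all levels), giving O(n log n).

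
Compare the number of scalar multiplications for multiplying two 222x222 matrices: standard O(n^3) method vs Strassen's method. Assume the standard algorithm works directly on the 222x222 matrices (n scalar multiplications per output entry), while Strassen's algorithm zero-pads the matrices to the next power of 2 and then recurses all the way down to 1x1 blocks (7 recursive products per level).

Matrix multiplication for 222x222 matrices:

Strassen's algorithm requires power-of-2 dimensions. Pad 222x222 to 256x256 (next power of 2).

Standard algorithm: 222^3 = 10941048 multiplications
Strassen's algorithm: 7^(log2(256)) = 7^8 = 5764801 multiplications
Savings: 10941048 - 5764801 = 5176247 multiplications

Standard: 10941048 multiplications (222^3). Strassen: 5764801 multiplications (7^8, after padding to 256x256). Strassen reduces 8 recursive multiplications to 7 at each level.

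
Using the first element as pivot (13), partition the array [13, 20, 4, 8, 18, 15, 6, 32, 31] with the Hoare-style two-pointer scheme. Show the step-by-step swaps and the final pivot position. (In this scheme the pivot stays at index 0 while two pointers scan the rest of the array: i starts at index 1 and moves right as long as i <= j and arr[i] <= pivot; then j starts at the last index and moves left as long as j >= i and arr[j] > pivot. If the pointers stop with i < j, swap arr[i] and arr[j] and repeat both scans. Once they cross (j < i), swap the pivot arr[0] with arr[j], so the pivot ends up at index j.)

Hoare-style two-pointer partition with pivot = 13:

Initial array: [13, 20, 4, 8, 18, 15, 6, 32, 31]

Pointers start at i = 1, j = 8.
i stops at index 1 (arr[1]=20 > 13), j stops at index 6 (arr[6]=6 <= 13): swap arr[1] and arr[6], array becomes [13, 6, 4, 8, 18, 15, 20, 32, 31]
i ends at 4, j ends at 3: the pointers have crossed (j < i), so scanning stops.

Swap pivot arr[0] with arr[3] to place pivot at position 3: [8, 6, 4, 13, 18, 15, 20, 32, 31]
Pivot position: 3

After partitioning with pivot 13, the array becomes [8, 6, 4, 13, 18, 15, 20, 32, 31]. The pivot is placed at index 3. All elements to the left of the pivot are <= 13, and all elements to the right are > 13.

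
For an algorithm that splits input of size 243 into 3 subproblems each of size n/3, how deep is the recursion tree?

For divide and conquer with division factor 3:

Problem sizes at each level:
Level 0: 243
Level 1: 81
Level 2: 27
Level 3: 9
Level 4: 3
Level 5: 1

The root is level 0 and the size-1 base case is level 5 (the tree spans levels 0 through 5, i.e. 6 levels counting the root), so the depth is the number of divisions: log_3(243) = 5

The recursion tree depth is log_3(243) = 5. At each level, the problem size is divided by 3, so it takes 5 divisions to reduce to a base case of size 1. The algorithm makes 3 recursive calls at each level.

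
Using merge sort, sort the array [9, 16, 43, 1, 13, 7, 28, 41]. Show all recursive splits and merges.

Merge sort trace:

Split: [9, 16, 43, 1, 13, 7, 28, 41] -> [9, 16, 43, 1] and [13, 7, 28, 41]
  Split: [9, 16, 43, 1] -> [9, 16] and [43, 1]
    Split: [9, 16] -> [9] and [16]
    Merge: [9] + [16] -> [9, 16]
    Split: [43, 1] -> [43] and [1]
    Merge: [43] + [1] -> [1, 43]
  Merge: [9, 16] + [1, 43] -> [1, 9, 16, 43]
  Split: [13, 7, 28, 41] -> [13, 7] and [28, 41]
    Split: [13, 7] -> [13] and [7]
    Merge: [13] + [7] -> [7, 13]
    Split: [28, 41] -> [28] and [41]
    Merge: [28] + [41] -> [28, 41]
  Merge: [7, 13] + [28, 41] -> [7, 13, 28, 41]
Merge: [1, 9, 16, 43] + [7, 13, 28, 41] -> [1, 7, 9, 13, 16, 28, 41, 43]

Final sorted array: [1, 7, 9, 13, 16, 28, 41, 43]

The merge sort proceeds by recursively splitting the array and merging sorted halves.
After all merges, the sorted array is [1, 7, 9, 13, 16, 28, 41, 43].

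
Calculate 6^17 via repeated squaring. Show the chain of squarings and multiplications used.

Computing 6^17 by squaring (build up from 6^1; each line after the first costs one multiplication):

6^1 = 6
6^2 = (6^1)^2 = 6^2 = 36
6^4 = (6^2)^2 = 36^2 = 1296
6^8 = (6^4)^2 = 1296^2 = 1679616
6^16 = (6^8)^2 = 1679616^2 = 2821109907456
6^17 = 6 * 6^16 = 6 * 2821109907456 = 16926659444736

Result: 16926659444736
Multiplications needed: 5 (5 lines after 6^1)

6^17 = 16926659444736. Using exponentiation by squaring, this requires 5 multiplications. The key idea: if the exponent is even, square the half-power; if odd, multiply by the base once.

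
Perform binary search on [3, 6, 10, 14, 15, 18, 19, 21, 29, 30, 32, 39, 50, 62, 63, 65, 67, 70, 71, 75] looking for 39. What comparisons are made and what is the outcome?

Binary search for 39 in [3, 6, 10, 14, 15, 18, 19, 21, 29, 30, 32, 39, 50, 62, 63, 65, 67, 70, 71, 75]:

lo=0, hi=19, mid=9, arr[mid]=30 -> 30 < 39, search right half
lo=10, hi=19, mid=14, arr[mid]=63 -> 63 > 39, search left half
lo=10, hi=13, mid=11, arr[mid]=39 -> Found target at index 11!

Binary search finds 39 at index 11 after 3 comparisons. The search repeatedly halves the search space by comparing with the middle element.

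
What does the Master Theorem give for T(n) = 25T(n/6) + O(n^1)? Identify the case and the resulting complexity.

Master Theorem for T(n) = 25T(n/6) + O(n^1):

a = 25, b = 6, c = 1
log_b(a) = log_6(25) = 1.7965

Case 1: c = 1 < log_6(25) = 1.7965
T(n) = O(n^(log_6 25))

For T(n) = 25T(n/6) + O(n^1): log_6(25) = 1.7965. This is Case 1 of the Master Theorem (c < log_b(a), work dominated by leaves), giving O(n^(log_6 25)).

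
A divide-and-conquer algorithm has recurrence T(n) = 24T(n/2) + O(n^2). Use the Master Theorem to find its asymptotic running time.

Master Theorem for T(n) = 24T(n/2) + O(n^2):

a = 24, b = 2, c = 2
log_b(a) = log_2(24) = 4.5850

Case 1: c = 2 < log_2(24) = 4.5850
T(n) = O(n^(log_2 24))

For T(n) = 24T(n/2) + O(n^2): log_2(24) = 4.5850. This is Case 1 of the Master Theorem (c < log_b(a), work dominated by leaves), giving O(n^(log_2 24)).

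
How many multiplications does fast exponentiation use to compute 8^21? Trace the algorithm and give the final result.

Computing 8^21 by squaring (build up from 8^1; each line after the first costs one multiplication):

8^1 = 8
8^2 = (8^1)^2 = 8^2 = 64
8^4 = (8^2)^2 = 64^2 = 4096
8^5 = 8 * 8^4 = 8 * 4096 = 32768
8^10 = (8^5)^2 = 32768^2 = 1073741824
8^20 = (8^10)^2 = 1073741824^2 = 1152921504606846976
8^21 = 8 * 8^20 = 8 * 1152921504606846976 = 9223372036854775808

Result: 9223372036854775808
Multiplications needed: 6 (6 lines after 8^1)

8^21 = 9223372036854775808. Using exponentiation by squaring, this requires 6 multiplications. The key idea: if the exponent is even, square the half-power; if odd, multiply by the base once.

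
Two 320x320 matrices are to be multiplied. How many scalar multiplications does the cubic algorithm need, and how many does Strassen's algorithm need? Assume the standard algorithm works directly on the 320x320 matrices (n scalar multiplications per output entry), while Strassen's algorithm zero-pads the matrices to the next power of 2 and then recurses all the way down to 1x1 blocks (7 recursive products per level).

Matrix multiplication for 320x320 matrices:

Strassen's algorithm requires power-of-2 dimensions. Pad 320x320 to 512x512 (next power of 2).

Standard algorithm: 320^3 = 32768000 multiplications
Strassen's algorithm: 7^(log2(512)) = 7^9 = 40353607 multiplications
Difference: 32768000 - 40353607 = -7585607 (Strassen uses MORE here due to padding overhead — for small or just-over-power-of-2 n, padding can outweigh the per-level savings)

Standard: 32768000 multiplications (320^3). Strassen: 40353607 multiplications (7^9, after padding to 512x512). Strassen reduces 8 recursive multiplications to 7 at each level.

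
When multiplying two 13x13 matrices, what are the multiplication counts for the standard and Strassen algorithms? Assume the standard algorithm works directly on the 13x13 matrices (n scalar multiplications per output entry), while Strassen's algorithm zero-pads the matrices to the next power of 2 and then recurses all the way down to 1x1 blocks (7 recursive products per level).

Matrix multiplication for 13x13 matrices:

Strassen's algorithm requires power-of-2 dimensions. Pad 13x13 to 16x16 (next power of 2).

Standard algorithm: 13^3 = 2197 multiplications
Strassen's algorithm: 7^(log2(16)) = 7^4 = 2401 multiplications
Difference: 2197 - 2401 = -204 (Strassen uses MORE here due to padding overhead — for small or just-over-power-of-2 n, padding can outweigh the per-level savings)

Standard: 2197 multiplications (13^3). Strassen: 2401 multiplications (7^4, after padding to 16x16). Strassen reduces 8 recursive multiplications to 7 at each level.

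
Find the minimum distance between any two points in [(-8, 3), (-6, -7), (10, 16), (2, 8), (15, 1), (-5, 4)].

Computing all pairwise distances among 6 points:

d((-8, 3), (-6, -7)) = 10.198
d((-8, 3), (10, 16)) = 22.2036
d((-8, 3), (2, 8)) = 11.1803
d((-8, 3), (15, 1)) = 23.0868
d((-8, 3), (-5, 4)) = 3.1623 <-- minimum
d((-6, -7), (10, 16)) = 28.0179
d((-6, -7), (2, 8)) = 17.0
d((-6, -7), (15, 1)) = 22.4722
d((-6, -7), (-5, 4)) = 11.0454
d((10, 16), (2, 8)) = 11.3137
d((10, 16), (15, 1)) = 15.8114
d((10, 16), (-5, 4)) = 19.2094
d((2, 8), (15, 1)) = 14.7648
d((2, 8), (-5, 4)) = 8.0623
d((15, 1), (-5, 4)) = 20.2237

Closest pair: (-8, 3) and (-5, 4) with distance 3.1623

The closest pair is (-8, 3) and (-5, 4) with Euclidean distance 3.1623. For 6 points, brute-force pairwise comparison is shown above. For large n, the divide-and-conquer algorithm (sort by x, recurse on halves, check the dividing strip) achieves O(n log n).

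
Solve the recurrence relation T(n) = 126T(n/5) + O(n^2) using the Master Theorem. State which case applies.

Master Theorem for T(n) = 126T(n/5) + O(n^2):

a = 126, b = 5, c = 2
log_b(a) = log_5(126) = 3.0050

Case 1: c = 2 < log_5(126) = 3.0050
T(n) = O(n^(log_5 126))

For T(n) = 126T(n/5) + O(n^2): log_5(126) = 3.0050. This is Case 1 of the Master Theorem (c < log_b(a), work dominated by leaves), giving O(n^(log_5 126)).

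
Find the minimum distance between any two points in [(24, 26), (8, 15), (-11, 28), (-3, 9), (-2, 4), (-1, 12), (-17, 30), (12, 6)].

Computing all pairwise distances among 8 points:

d((24, 26), (8, 15)) = 19.4165
d((24, 26), (-11, 28)) = 35.0571
d((24, 26), (-3, 9)) = 31.9061
d((24, 26), (-2, 4)) = 34.0588
d((24, 26), (-1, 12)) = 28.6531
d((24, 26), (-17, 30)) = 41.1947
d((24, 26), (12, 6)) = 23.3238
d((8, 15), (-11, 28)) = 23.0217
d((8, 15), (-3, 9)) = 12.53
d((8, 15), (-2, 4)) = 14.8661
d((8, 15), (-1, 12)) = 9.4868
d((8, 15), (-17, 30)) = 29.1548
d((8, 15), (12, 6)) = 9.8489
d((-11, 28), (-3, 9)) = 20.6155
d((-11, 28), (-2, 4)) = 25.632
d((-11, 28), (-1, 12)) = 18.868
d((-11, 28), (-17, 30)) = 6.3246
d((-11, 28), (12, 6)) = 31.8277
d((-3, 9), (-2, 4)) = 5.099
d((-3, 9), (-1, 12)) = 3.6056 <-- minimum
d((-3, 9), (-17, 30)) = 25.2389
d((-3, 9), (12, 6)) = 15.2971
d((-2, 4), (-1, 12)) = 8.0623
d((-2, 4), (-17, 30)) = 30.0167
d((-2, 4), (12, 6)) = 14.1421
d((-1, 12), (-17, 30)) = 24.0832
d((-1, 12), (12, 6)) = 14.3178
d((-17, 30), (12, 6)) = 37.6431

Closest pair: (-3, 9) and (-1, 12) with distance 3.6056

The closest pair is (-3, 9) and (-1, 12) with Euclidean distance 3.6056. For 8 points, brute-force pairwise comparison is shown above. For large n, the divide-and-conquer algorithm (sort by x, recurse on halves, check the dividing strip) achieves O(n log n).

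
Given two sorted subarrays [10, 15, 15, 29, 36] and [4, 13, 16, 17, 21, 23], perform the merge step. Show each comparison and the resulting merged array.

Merging process:

Compare 10 vs 4: take 4 from right. Merged: [4]
Compare 10 vs 13: take 10 from left. Merged: [4, 10]
Compare 15 vs 13: take 13 from right. Merged: [4, 10, 13]
Compare 15 vs 16: take 15 from left. Merged: [4, 10, 13, 15]
Compare 15 vs 16: take 15 from left. Merged: [4, 10, 13, 15, 15]
Compare 29 vs 16: take 16 from right. Merged: [4, 10, 13, 15, 15, 16]
Compare 29 vs 17: take 17 from right. Merged: [4, 10, 13, 15, 15, 16, 17]
Compare 29 vs 21: take 21 from right. Merged: [4, 10, 13, 15, 15, 16, 17, 21]
Compare 29 vs 23: take 23 from right. Merged: [4, 10, 13, 15, 15, 16, 17, 21, 23]
Append remaining from left: [29, 36]. Merged: [4, 10, 13, 15, 15, 16, 17, 21, 23, 29, 36]

Final merged array: [4, 10, 13, 15, 15, 16, 17, 21, 23, 29, 36]
Total comparisons: 9

The merged array is [4, 10, 13, 15, 15, 16, 17, 21, 23, 29, 36], requiring 9 comparisons. The merge step runs in O(n) time where n is the total number of elements.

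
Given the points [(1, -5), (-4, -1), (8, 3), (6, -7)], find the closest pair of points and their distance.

Computing all pairwise distances among 4 points:

d((1, -5), (-4, -1)) = 6.4031
d((1, -5), (8, 3)) = 10.6301
d((1, -5), (6, -7)) = 5.3852 <-- minimum
d((-4, -1), (8, 3)) = 12.6491
d((-4, -1), (6, -7)) = 11.6619
d((8, 3), (6, -7)) = 10.198

Closest pair: (1, -5) and (6, -7) with distance 5.3852

The closest pair is (1, -5) and (6, -7) with Euclidean distance 5.3852. For 4 points, brute-force pairwise comparison is shown above. For large n, the divide-and-conquer algorithm (sort by x, recurse on halves, check the dividing strip) achieves O(n log n).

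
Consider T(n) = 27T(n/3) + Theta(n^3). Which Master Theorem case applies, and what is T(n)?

Master Theorem for T(n) = 27T(n/3) + O(n^3):

a = 27, b = 3, c = 3
log_b(a) = log_3(27) = 3.0000

Case 2: c = 3 = log_3(27) = 3.0000
T(n) = O(n^3 log n) = O(n^3 log n)

For T(n) = 27T(n/3) + O(n^3): log_3(27) = 3.0000. This is Case 2 of the Master Theorem (c = log_b(a), equal work at all levels), giving O(n^3 log n).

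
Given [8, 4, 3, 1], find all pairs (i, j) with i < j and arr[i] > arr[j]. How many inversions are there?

Finding inversions in [8, 4, 3, 1]:

(0, 1): arr[0]=8 > arr[1]=4
(0, 2): arr[0]=8 > arr[2]=3
(0, 3): arr[0]=8 > arr[3]=1
(1, 2): arr[1]=4 > arr[2]=3
(1, 3): arr[1]=4 > arr[3]=1
(2, 3): arr[2]=3 > arr[3]=1

Total inversions: 6

The array has 6 inversion(s): (0,1), (0,2), (0,3), (1,2), (1,3), (2,3). Each pair (i,j) satisfies i < j and arr[i] > arr[j].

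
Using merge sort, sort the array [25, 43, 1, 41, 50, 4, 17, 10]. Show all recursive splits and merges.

Merge sort trace:

Split: [25, 43, 1, 41, 50, 4, 17, 10] -> [25, 43, 1, 41] and [50, 4, 17, 10]
  Split: [25, 43, 1, 41] -> [25, 43] and [1, 41]
    Split: [25, 43] -> [25] and [43]
    Merge: [25] + [43] -> [25, 43]
    Split: [1, 41] -> [1] and [41]
    Merge: [1] + [41] -> [1, 41]
  Merge: [25, 43] + [1, 41] -> [1, 25, 41, 43]
  Split: [50, 4, 17, 10] -> [50, 4] and [17, 10]
    Split: [50, 4] -> [50] and [4]
    Merge: [50] + [4] -> [4, 50]
    Split: [17, 10] -> [17] and [10]
    Merge: [17] + [10] -> [10, 17]
  Merge: [4, 50] + [10, 17] -> [4, 10, 17, 50]
Merge: [1, 25, 41, 43] + [4, 10, 17, 50] -> [1, 4, 10, 17, 25, 41, 43, 50]

Final sorted array: [1, 4, 10, 17, 25, 41, 43, 50]

The merge sort proceeds by recursively splitting the array and merging sorted halves.
After all merges, the sorted array is [1, 4, 10, 17, 25, 41, 43, 50].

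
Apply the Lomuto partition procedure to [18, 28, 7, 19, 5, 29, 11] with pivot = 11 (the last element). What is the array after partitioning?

Lomuto partition with pivot = 11:

Initial array: [18, 28, 7, 19, 5, 29, 11]

arr[0]=18 > 11: no swap
arr[1]=28 > 11: no swap
arr[2]=7 <= 11: swap with position 0, array becomes [7, 28, 18, 19, 5, 29, 11]
arr[3]=19 > 11: no swap
arr[4]=5 <= 11: swap with position 1, array becomes [7, 5, 18, 19, 28, 29, 11]
arr[5]=29 > 11: no swap

Place pivot at position 2: [7, 5, 11, 19, 28, 29, 18]
Pivot position: 2

After partitioning with pivot 11, the array becomes [7, 5, 11, 19, 28, 29, 18]. The pivot is placed at index 2. All elements to the left of the pivot are <= 11, and all elements to the right are > 11.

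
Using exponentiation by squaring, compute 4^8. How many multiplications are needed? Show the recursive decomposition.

Computing 4^8 by squaring (build up from 4^1; each line after the first costs one multiplication):

4^1 = 4
4^2 = (4^1)^2 = 4^2 = 16
4^4 = (4^2)^2 = 16^2 = 256
4^8 = (4^4)^2 = 256^2 = 65536

Result: 65536
Multiplications needed: 3 (3 lines after 4^1)

4^8 = 65536. Using exponentiation by squaring, this requires 3 multiplications. The key idea: if the exponent is even, square the half-power; if odd, multiply by the base once.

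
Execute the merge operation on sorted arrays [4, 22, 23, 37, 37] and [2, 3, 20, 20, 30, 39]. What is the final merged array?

Merging process:

Compare 4 vs 2: take 2 from right. Merged: [2]
Compare 4 vs 3: take 3 from right. Merged: [2, 3]
Compare 4 vs 20: take 4 from left. Merged: [2, 3, 4]
Compare 22 vs 20: take 20 from right. Merged: [2, 3, 4, 20]
Compare 22 vs 20: take 20 from right. Merged: [2, 3, 4, 20, 20]
Compare 22 vs 30: take 22 from left. Merged: [2, 3, 4, 20, 20, 22]
Compare 23 vs 30: take 23 from left. Merged: [2, 3, 4, 20, 20, 22, 23]
Compare 37 vs 30: take 30 from right. Merged: [2, 3, 4, 20, 20, 22, 23, 30]
Compare 37 vs 39: take 37 from left. Merged: [2, 3, 4, 20, 20, 22, 23, 30, 37]
Compare 37 vs 39: take 37 from left. Merged: [2, 3, 4, 20, 20, 22, 23, 30, 37, 37]
Append remaining from right: [39]. Merged: [2, 3, 4, 20, 20, 22, 23, 30, 37, 37, 39]

Final merged array: [2, 3, 4, 20, 20, 22, 23, 30, 37, 37, 39]
Total comparisons: 10

The merged array is [2, 3, 4, 20, 20, 22, 23, 30, 37, 37, 39], requiring 10 comparisons. The merge step runs in O(n) time where n is the total number of elements.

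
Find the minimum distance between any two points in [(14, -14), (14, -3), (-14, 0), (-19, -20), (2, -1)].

Computing all pairwise distances among 5 points:

d((14, -14), (14, -3)) = 11.0 <-- minimum
d((14, -14), (-14, 0)) = 31.305
d((14, -14), (-19, -20)) = 33.541
d((14, -14), (2, -1)) = 17.6918
d((14, -3), (-14, 0)) = 28.1603
d((14, -3), (-19, -20)) = 37.1214
d((14, -3), (2, -1)) = 12.1655
d((-14, 0), (-19, -20)) = 20.6155
d((-14, 0), (2, -1)) = 16.0312
d((-19, -20), (2, -1)) = 28.3196

Closest pair: (14, -14) and (14, -3) with distance 11.0

The closest pair is (14, -14) and (14, -3) with Euclidean distance 11.0. For 5 points, brute-force pairwise comparison is shown above. For large n, the divide-and-conquer algorithm (sort by x, recurse on halves, check the dividing strip) achieves O(n log n).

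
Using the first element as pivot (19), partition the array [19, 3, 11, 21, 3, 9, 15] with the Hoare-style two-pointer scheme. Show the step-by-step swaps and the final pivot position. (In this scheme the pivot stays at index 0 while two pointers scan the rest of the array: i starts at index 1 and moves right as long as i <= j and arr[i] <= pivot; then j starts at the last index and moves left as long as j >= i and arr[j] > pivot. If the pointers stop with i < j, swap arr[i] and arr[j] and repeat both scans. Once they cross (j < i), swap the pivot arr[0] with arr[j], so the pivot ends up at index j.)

Hoare-style two-pointer partition with pivot = 19:

Initial array: [19, 3, 11, 21, 3, 9, 15]

Pointers start at i = 1, j = 6.
i stops at index 3 (arr[3]=21 > 19), j stops at index 6 (arr[6]=15 <= 19): swap arr[3] and arr[6], array becomes [19, 3, 11, 15, 3, 9, 21]
i ends at 6, j ends at 5: the pointers have crossed (j < i), so scanning stops.

Swap pivot arr[0] with arr[5] to place pivot at position 5: [9, 3, 11, 15, 3, 19, 21]
Pivot position: 5

After partitioning with pivot 19, the array becomes [9, 3, 11, 15, 3, 19, 21]. The pivot is placed at index 5. All elements to the left of the pivot are <= 19, and all elements to the right are > 19.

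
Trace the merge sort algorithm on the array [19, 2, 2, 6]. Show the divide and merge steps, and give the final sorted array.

Merge sort trace:

Split: [19, 2, 2, 6] -> [19, 2] and [2, 6]
  Split: [19, 2] -> [19] and [2]
  Merge: [19] + [2] -> [2, 19]
  Split: [2, 6] -> [2] and [6]
  Merge: [2] + [6] -> [2, 6]
Merge: [2, 19] + [2, 6] -> [2, 2, 6, 19]

Final sorted array: [2, 2, 6, 19]

The merge sort proceeds by recursively splitting the array and merging sorted halves.
After all merges, the sorted array is [2, 2, 6, 19].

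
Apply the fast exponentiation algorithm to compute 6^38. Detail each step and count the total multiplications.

Computing 6^38 by squaring (build up from 6^1; each line after the first costs one multiplication):

6^1 = 6
6^2 = (6^1)^2 = 6^2 = 36
6^4 = (6^2)^2 = 36^2 = 1296
6^8 = (6^4)^2 = 1296^2 = 1679616
6^9 = 6 * 6^8 = 6 * 1679616 = 10077696
6^18 = (6^9)^2 = 10077696^2 = 101559956668416
6^19 = 6 * 6^18 = 6 * 101559956668416 = 609359740010496
6^38 = (6^19)^2 = 609359740010496^2 = 371319292745659279662190166016

Result: 371319292745659279662190166016
Multiplications needed: 7 (7 lines after 6^1)

6^38 = 371319292745659279662190166016. Using exponentiation by squaring, this requires 7 multiplications. The key idea: if the exponent is even, square the half-power; if odd, multiply by the base once.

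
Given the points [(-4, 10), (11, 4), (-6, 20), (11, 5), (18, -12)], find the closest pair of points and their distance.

Computing all pairwise distances among 5 points:

d((-4, 10), (11, 4)) = 16.1555
d((-4, 10), (-6, 20)) = 10.198
d((-4, 10), (11, 5)) = 15.8114
d((-4, 10), (18, -12)) = 31.1127
d((11, 4), (-6, 20)) = 23.3452
d((11, 4), (11, 5)) = 1.0 <-- minimum
d((11, 4), (18, -12)) = 17.4642
d((-6, 20), (11, 5)) = 22.6716
d((-6, 20), (18, -12)) = 40.0
d((11, 5), (18, -12)) = 18.3848

Closest pair: (11, 4) and (11, 5) with distance 1.0

The closest pair is (11, 4) and (11, 5) with Euclidean distance 1.0. For 5 points, brute-force pairwise comparison is shown above. For large n, the divide-and-conquer algorithm (sort by x, recurse on halves, check the dividing strip) achieves O(n log n).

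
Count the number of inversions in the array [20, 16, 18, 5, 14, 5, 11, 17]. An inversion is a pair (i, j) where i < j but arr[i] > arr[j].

Finding inversions in [20, 16, 18, 5, 14, 5, 11, 17]:

(0, 1): arr[0]=20 > arr[1]=16
(0, 2): arr[0]=20 > arr[2]=18
(0, 3): arr[0]=20 > arr[3]=5
(0, 4): arr[0]=20 > arr[4]=14
(0, 5): arr[0]=20 > arr[5]=5
(0, 6): arr[0]=20 > arr[6]=11
(0, 7): arr[0]=20 > arr[7]=17
(1, 3): arr[1]=16 > arr[3]=5
(1, 4): arr[1]=16 > arr[4]=14
(1, 5): arr[1]=16 > arr[5]=5
(1, 6): arr[1]=16 > arr[6]=11
(2, 3): arr[2]=18 > arr[3]=5
(2, 4): arr[2]=18 > arr[4]=14
(2, 5): arr[2]=18 > arr[5]=5
(2, 6): arr[2]=18 > arr[6]=11
(2, 7): arr[2]=18 > arr[7]=17
(4, 5): arr[4]=14 > arr[5]=5
(4, 6): arr[4]=14 > arr[6]=11

Total inversions: 18

The array has 18 inversion(s): (0,1), (0,2), (0,3), (0,4), (0,5), (0,6), (0,7), (1,3), (1,4), (1,5), (1,6), (2,3), (2,4), (2,5), (2,6), (2,7), (4,5), (4,6). Each pair (i,j) satisfies i < j and arr[i] > arr[j].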